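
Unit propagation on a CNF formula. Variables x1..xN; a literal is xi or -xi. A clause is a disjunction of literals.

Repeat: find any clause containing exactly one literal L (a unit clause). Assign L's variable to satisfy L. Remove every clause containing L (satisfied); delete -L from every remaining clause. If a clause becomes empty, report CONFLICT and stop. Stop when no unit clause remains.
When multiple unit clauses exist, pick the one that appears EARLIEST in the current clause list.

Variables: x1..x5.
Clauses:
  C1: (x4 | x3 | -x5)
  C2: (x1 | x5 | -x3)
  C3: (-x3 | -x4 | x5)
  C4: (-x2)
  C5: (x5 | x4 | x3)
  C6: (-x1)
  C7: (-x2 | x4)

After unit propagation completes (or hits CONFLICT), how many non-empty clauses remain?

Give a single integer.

unit clause [-2] forces x2=F; simplify:
  satisfied 2 clause(s); 5 remain; assigned so far: [2]
unit clause [-1] forces x1=F; simplify:
  drop 1 from [1, 5, -3] -> [5, -3]
  satisfied 1 clause(s); 4 remain; assigned so far: [1, 2]

Answer: 4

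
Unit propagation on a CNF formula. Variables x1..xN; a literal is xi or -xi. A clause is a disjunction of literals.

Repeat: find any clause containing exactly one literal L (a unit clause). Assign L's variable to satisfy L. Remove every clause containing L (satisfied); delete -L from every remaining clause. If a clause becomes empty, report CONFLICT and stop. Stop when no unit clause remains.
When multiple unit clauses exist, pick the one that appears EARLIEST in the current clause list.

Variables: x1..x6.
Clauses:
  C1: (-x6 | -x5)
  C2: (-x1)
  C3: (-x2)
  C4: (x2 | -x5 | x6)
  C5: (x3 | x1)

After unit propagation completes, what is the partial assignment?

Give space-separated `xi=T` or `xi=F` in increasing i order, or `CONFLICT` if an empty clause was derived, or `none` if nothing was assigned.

Answer: x1=F x2=F x3=T

Derivation:
unit clause [-1] forces x1=F; simplify:
  drop 1 from [3, 1] -> [3]
  satisfied 1 clause(s); 4 remain; assigned so far: [1]
unit clause [-2] forces x2=F; simplify:
  drop 2 from [2, -5, 6] -> [-5, 6]
  satisfied 1 clause(s); 3 remain; assigned so far: [1, 2]
unit clause [3] forces x3=T; simplify:
  satisfied 1 clause(s); 2 remain; assigned so far: [1, 2, 3]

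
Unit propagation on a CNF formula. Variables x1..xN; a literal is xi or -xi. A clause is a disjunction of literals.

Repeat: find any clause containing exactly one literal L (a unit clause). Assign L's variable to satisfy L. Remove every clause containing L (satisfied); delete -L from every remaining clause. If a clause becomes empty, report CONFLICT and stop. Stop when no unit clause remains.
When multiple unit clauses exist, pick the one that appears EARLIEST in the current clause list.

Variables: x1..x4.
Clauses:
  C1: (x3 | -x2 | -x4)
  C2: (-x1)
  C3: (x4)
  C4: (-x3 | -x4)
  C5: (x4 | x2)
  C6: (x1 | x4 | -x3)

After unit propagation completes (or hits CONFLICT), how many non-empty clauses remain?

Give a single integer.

unit clause [-1] forces x1=F; simplify:
  drop 1 from [1, 4, -3] -> [4, -3]
  satisfied 1 clause(s); 5 remain; assigned so far: [1]
unit clause [4] forces x4=T; simplify:
  drop -4 from [3, -2, -4] -> [3, -2]
  drop -4 from [-3, -4] -> [-3]
  satisfied 3 clause(s); 2 remain; assigned so far: [1, 4]
unit clause [-3] forces x3=F; simplify:
  drop 3 from [3, -2] -> [-2]
  satisfied 1 clause(s); 1 remain; assigned so far: [1, 3, 4]
unit clause [-2] forces x2=F; simplify:
  satisfied 1 clause(s); 0 remain; assigned so far: [1, 2, 3, 4]

Answer: 0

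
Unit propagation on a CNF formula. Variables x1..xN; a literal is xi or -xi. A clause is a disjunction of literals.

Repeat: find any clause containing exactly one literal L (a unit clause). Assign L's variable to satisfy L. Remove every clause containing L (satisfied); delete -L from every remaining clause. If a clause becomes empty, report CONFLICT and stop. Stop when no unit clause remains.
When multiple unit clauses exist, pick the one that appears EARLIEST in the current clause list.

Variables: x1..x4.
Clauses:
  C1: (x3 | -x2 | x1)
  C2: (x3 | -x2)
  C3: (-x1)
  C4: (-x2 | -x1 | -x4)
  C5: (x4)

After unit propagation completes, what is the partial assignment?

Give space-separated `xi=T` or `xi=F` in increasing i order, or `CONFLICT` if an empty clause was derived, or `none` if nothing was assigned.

Answer: x1=F x4=T

Derivation:
unit clause [-1] forces x1=F; simplify:
  drop 1 from [3, -2, 1] -> [3, -2]
  satisfied 2 clause(s); 3 remain; assigned so far: [1]
unit clause [4] forces x4=T; simplify:
  satisfied 1 clause(s); 2 remain; assigned so far: [1, 4]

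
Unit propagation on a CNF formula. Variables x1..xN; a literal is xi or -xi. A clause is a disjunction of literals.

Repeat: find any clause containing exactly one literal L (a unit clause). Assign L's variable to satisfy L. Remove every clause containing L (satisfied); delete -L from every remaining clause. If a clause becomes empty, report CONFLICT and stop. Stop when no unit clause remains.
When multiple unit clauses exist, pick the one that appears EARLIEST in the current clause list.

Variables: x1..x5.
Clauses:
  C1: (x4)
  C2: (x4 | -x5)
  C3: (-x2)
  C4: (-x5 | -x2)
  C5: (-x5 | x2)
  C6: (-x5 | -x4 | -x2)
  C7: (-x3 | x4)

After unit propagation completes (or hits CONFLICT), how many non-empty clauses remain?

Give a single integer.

Answer: 0

Derivation:
unit clause [4] forces x4=T; simplify:
  drop -4 from [-5, -4, -2] -> [-5, -2]
  satisfied 3 clause(s); 4 remain; assigned so far: [4]
unit clause [-2] forces x2=F; simplify:
  drop 2 from [-5, 2] -> [-5]
  satisfied 3 clause(s); 1 remain; assigned so far: [2, 4]
unit clause [-5] forces x5=F; simplify:
  satisfied 1 clause(s); 0 remain; assigned so far: [2, 4, 5]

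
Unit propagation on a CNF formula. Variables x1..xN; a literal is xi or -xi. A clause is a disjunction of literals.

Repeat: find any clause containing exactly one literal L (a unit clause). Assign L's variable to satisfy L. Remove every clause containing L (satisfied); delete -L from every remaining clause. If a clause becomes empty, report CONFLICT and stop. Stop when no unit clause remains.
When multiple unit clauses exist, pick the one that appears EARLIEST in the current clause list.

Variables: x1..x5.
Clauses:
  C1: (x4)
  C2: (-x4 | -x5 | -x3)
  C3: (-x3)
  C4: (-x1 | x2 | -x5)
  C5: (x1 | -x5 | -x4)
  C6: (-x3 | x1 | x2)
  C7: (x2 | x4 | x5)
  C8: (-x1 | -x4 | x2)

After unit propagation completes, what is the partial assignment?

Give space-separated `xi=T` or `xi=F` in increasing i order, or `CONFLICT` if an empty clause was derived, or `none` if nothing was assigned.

unit clause [4] forces x4=T; simplify:
  drop -4 from [-4, -5, -3] -> [-5, -3]
  drop -4 from [1, -5, -4] -> [1, -5]
  drop -4 from [-1, -4, 2] -> [-1, 2]
  satisfied 2 clause(s); 6 remain; assigned so far: [4]
unit clause [-3] forces x3=F; simplify:
  satisfied 3 clause(s); 3 remain; assigned so far: [3, 4]

Answer: x3=F x4=T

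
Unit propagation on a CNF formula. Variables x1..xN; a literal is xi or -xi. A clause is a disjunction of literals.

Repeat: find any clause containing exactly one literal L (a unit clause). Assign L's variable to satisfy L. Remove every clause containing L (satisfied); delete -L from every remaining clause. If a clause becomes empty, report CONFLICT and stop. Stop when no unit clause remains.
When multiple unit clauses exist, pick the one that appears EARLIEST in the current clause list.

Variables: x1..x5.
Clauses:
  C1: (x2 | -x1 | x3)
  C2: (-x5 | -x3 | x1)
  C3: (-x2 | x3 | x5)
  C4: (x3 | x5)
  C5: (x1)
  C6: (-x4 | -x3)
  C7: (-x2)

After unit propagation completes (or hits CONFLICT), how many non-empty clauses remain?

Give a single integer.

Answer: 0

Derivation:
unit clause [1] forces x1=T; simplify:
  drop -1 from [2, -1, 3] -> [2, 3]
  satisfied 2 clause(s); 5 remain; assigned so far: [1]
unit clause [-2] forces x2=F; simplify:
  drop 2 from [2, 3] -> [3]
  satisfied 2 clause(s); 3 remain; assigned so far: [1, 2]
unit clause [3] forces x3=T; simplify:
  drop -3 from [-4, -3] -> [-4]
  satisfied 2 clause(s); 1 remain; assigned so far: [1, 2, 3]
unit clause [-4] forces x4=F; simplify:
  satisfied 1 clause(s); 0 remain; assigned so far: [1, 2, 3, 4]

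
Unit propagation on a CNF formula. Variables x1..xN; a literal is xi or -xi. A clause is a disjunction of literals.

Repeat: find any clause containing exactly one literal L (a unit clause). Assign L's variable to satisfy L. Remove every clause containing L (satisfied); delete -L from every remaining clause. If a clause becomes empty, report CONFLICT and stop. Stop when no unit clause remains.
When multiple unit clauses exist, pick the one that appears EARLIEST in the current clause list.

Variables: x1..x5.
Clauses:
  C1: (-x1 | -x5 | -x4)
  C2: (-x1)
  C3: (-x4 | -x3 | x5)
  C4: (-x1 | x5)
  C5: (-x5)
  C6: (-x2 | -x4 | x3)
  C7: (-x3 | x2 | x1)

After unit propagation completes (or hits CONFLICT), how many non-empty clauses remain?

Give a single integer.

unit clause [-1] forces x1=F; simplify:
  drop 1 from [-3, 2, 1] -> [-3, 2]
  satisfied 3 clause(s); 4 remain; assigned so far: [1]
unit clause [-5] forces x5=F; simplify:
  drop 5 from [-4, -3, 5] -> [-4, -3]
  satisfied 1 clause(s); 3 remain; assigned so far: [1, 5]

Answer: 3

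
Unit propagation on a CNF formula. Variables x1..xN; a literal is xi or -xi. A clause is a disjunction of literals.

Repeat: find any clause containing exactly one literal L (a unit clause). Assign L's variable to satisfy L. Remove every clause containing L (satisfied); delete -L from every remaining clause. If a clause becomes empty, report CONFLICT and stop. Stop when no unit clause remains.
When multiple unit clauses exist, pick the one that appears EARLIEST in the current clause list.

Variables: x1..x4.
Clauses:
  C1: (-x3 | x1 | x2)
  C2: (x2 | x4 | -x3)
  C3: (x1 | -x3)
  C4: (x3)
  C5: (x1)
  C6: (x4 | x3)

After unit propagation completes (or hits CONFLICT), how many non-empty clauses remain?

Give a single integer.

unit clause [3] forces x3=T; simplify:
  drop -3 from [-3, 1, 2] -> [1, 2]
  drop -3 from [2, 4, -3] -> [2, 4]
  drop -3 from [1, -3] -> [1]
  satisfied 2 clause(s); 4 remain; assigned so far: [3]
unit clause [1] forces x1=T; simplify:
  satisfied 3 clause(s); 1 remain; assigned so far: [1, 3]

Answer: 1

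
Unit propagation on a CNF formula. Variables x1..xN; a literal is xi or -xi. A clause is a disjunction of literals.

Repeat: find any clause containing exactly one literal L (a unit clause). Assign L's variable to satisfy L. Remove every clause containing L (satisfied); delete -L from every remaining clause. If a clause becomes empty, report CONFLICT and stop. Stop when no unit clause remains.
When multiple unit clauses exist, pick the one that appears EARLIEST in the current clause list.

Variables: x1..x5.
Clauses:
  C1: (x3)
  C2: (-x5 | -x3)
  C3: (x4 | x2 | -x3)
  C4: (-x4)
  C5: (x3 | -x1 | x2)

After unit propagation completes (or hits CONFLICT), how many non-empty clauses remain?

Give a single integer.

unit clause [3] forces x3=T; simplify:
  drop -3 from [-5, -3] -> [-5]
  drop -3 from [4, 2, -3] -> [4, 2]
  satisfied 2 clause(s); 3 remain; assigned so far: [3]
unit clause [-5] forces x5=F; simplify:
  satisfied 1 clause(s); 2 remain; assigned so far: [3, 5]
unit clause [-4] forces x4=F; simplify:
  drop 4 from [4, 2] -> [2]
  satisfied 1 clause(s); 1 remain; assigned so far: [3, 4, 5]
unit clause [2] forces x2=T; simplify:
  satisfied 1 clause(s); 0 remain; assigned so far: [2, 3, 4, 5]

Answer: 0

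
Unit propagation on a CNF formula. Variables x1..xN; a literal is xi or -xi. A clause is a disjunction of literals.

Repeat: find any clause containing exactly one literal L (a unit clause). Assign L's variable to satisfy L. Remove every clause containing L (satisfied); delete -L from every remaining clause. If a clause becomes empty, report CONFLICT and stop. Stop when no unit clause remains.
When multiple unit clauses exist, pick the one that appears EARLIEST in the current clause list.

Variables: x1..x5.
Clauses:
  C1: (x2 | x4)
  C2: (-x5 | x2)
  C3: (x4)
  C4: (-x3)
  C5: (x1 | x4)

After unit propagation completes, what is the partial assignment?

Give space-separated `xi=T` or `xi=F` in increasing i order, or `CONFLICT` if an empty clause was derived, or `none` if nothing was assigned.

Answer: x3=F x4=T

Derivation:
unit clause [4] forces x4=T; simplify:
  satisfied 3 clause(s); 2 remain; assigned so far: [4]
unit clause [-3] forces x3=F; simplify:
  satisfied 1 clause(s); 1 remain; assigned so far: [3, 4]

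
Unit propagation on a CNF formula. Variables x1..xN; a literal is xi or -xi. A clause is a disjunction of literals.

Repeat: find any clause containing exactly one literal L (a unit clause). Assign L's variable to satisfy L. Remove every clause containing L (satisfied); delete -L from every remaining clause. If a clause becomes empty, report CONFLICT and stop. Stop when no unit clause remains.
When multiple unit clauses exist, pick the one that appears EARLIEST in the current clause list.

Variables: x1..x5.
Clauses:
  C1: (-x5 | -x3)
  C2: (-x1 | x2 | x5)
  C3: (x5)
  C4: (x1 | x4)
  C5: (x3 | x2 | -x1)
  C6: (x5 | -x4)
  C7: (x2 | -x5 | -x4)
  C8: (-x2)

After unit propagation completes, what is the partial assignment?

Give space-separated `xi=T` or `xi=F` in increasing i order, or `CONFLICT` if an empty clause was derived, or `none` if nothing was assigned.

Answer: CONFLICT

Derivation:
unit clause [5] forces x5=T; simplify:
  drop -5 from [-5, -3] -> [-3]
  drop -5 from [2, -5, -4] -> [2, -4]
  satisfied 3 clause(s); 5 remain; assigned so far: [5]
unit clause [-3] forces x3=F; simplify:
  drop 3 from [3, 2, -1] -> [2, -1]
  satisfied 1 clause(s); 4 remain; assigned so far: [3, 5]
unit clause [-2] forces x2=F; simplify:
  drop 2 from [2, -1] -> [-1]
  drop 2 from [2, -4] -> [-4]
  satisfied 1 clause(s); 3 remain; assigned so far: [2, 3, 5]
unit clause [-1] forces x1=F; simplify:
  drop 1 from [1, 4] -> [4]
  satisfied 1 clause(s); 2 remain; assigned so far: [1, 2, 3, 5]
unit clause [4] forces x4=T; simplify:
  drop -4 from [-4] -> [] (empty!)
  satisfied 1 clause(s); 1 remain; assigned so far: [1, 2, 3, 4, 5]
CONFLICT (empty clause)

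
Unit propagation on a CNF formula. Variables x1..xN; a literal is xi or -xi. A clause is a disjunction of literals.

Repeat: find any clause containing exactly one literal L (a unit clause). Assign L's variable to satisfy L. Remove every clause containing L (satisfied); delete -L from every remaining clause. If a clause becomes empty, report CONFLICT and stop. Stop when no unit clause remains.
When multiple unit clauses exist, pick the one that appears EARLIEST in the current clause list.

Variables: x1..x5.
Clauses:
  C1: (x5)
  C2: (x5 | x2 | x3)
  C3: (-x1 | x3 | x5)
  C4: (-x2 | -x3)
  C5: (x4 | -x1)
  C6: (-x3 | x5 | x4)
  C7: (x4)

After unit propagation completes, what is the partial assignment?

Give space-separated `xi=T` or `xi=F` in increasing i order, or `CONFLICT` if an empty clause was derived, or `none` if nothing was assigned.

unit clause [5] forces x5=T; simplify:
  satisfied 4 clause(s); 3 remain; assigned so far: [5]
unit clause [4] forces x4=T; simplify:
  satisfied 2 clause(s); 1 remain; assigned so far: [4, 5]

Answer: x4=T x5=T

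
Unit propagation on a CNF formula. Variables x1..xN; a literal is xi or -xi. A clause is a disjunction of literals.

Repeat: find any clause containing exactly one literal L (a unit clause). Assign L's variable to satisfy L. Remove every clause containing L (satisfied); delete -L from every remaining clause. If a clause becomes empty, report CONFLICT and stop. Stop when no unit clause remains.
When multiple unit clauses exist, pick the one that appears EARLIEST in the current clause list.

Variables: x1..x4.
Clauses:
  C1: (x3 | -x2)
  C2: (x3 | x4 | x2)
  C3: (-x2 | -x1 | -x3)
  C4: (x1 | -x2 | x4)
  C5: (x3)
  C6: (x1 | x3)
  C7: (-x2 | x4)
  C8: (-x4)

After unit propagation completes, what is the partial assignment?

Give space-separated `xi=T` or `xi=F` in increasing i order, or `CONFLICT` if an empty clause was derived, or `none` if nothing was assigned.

unit clause [3] forces x3=T; simplify:
  drop -3 from [-2, -1, -3] -> [-2, -1]
  satisfied 4 clause(s); 4 remain; assigned so far: [3]
unit clause [-4] forces x4=F; simplify:
  drop 4 from [1, -2, 4] -> [1, -2]
  drop 4 from [-2, 4] -> [-2]
  satisfied 1 clause(s); 3 remain; assigned so far: [3, 4]
unit clause [-2] forces x2=F; simplify:
  satisfied 3 clause(s); 0 remain; assigned so far: [2, 3, 4]

Answer: x2=F x3=T x4=F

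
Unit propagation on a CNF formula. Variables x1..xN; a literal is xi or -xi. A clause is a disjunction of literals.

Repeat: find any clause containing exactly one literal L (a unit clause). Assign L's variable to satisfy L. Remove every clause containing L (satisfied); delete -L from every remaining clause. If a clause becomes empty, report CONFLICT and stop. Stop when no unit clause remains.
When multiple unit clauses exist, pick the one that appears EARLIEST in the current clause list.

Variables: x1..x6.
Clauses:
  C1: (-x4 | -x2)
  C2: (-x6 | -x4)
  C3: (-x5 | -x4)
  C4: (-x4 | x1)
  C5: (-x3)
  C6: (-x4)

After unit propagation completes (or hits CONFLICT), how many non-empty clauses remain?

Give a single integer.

Answer: 0

Derivation:
unit clause [-3] forces x3=F; simplify:
  satisfied 1 clause(s); 5 remain; assigned so far: [3]
unit clause [-4] forces x4=F; simplify:
  satisfied 5 clause(s); 0 remain; assigned so far: [3, 4]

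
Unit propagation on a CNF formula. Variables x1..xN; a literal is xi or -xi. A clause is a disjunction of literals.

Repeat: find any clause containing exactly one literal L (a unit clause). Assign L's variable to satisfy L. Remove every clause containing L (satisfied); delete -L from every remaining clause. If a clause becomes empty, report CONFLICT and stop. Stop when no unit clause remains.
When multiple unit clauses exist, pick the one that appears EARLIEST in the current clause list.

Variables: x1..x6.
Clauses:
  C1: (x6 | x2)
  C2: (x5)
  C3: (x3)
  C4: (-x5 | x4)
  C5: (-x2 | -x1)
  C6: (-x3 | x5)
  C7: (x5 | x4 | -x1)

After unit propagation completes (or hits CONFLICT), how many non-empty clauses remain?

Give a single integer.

unit clause [5] forces x5=T; simplify:
  drop -5 from [-5, 4] -> [4]
  satisfied 3 clause(s); 4 remain; assigned so far: [5]
unit clause [3] forces x3=T; simplify:
  satisfied 1 clause(s); 3 remain; assigned so far: [3, 5]
unit clause [4] forces x4=T; simplify:
  satisfied 1 clause(s); 2 remain; assigned so far: [3, 4, 5]

Answer: 2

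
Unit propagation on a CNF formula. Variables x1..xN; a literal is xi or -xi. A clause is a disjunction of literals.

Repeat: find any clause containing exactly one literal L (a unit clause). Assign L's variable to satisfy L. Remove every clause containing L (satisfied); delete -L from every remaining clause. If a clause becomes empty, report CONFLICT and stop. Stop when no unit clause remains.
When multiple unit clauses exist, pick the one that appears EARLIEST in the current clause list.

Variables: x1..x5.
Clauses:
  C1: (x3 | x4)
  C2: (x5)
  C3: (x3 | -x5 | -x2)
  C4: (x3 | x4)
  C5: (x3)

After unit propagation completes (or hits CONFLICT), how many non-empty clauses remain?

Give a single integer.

unit clause [5] forces x5=T; simplify:
  drop -5 from [3, -5, -2] -> [3, -2]
  satisfied 1 clause(s); 4 remain; assigned so far: [5]
unit clause [3] forces x3=T; simplify:
  satisfied 4 clause(s); 0 remain; assigned so far: [3, 5]

Answer: 0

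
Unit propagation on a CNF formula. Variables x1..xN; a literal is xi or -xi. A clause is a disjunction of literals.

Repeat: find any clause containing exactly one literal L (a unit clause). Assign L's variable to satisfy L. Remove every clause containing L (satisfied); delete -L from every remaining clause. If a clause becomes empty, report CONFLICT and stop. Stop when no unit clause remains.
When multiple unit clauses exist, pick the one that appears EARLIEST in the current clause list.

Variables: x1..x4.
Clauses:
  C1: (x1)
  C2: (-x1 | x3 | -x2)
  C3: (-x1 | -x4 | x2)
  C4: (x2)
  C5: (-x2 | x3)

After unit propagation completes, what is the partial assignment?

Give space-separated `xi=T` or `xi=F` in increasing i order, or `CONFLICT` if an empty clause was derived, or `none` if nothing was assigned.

unit clause [1] forces x1=T; simplify:
  drop -1 from [-1, 3, -2] -> [3, -2]
  drop -1 from [-1, -4, 2] -> [-4, 2]
  satisfied 1 clause(s); 4 remain; assigned so far: [1]
unit clause [2] forces x2=T; simplify:
  drop -2 from [3, -2] -> [3]
  drop -2 from [-2, 3] -> [3]
  satisfied 2 clause(s); 2 remain; assigned so far: [1, 2]
unit clause [3] forces x3=T; simplify:
  satisfied 2 clause(s); 0 remain; assigned so far: [1, 2, 3]

Answer: x1=T x2=T x3=T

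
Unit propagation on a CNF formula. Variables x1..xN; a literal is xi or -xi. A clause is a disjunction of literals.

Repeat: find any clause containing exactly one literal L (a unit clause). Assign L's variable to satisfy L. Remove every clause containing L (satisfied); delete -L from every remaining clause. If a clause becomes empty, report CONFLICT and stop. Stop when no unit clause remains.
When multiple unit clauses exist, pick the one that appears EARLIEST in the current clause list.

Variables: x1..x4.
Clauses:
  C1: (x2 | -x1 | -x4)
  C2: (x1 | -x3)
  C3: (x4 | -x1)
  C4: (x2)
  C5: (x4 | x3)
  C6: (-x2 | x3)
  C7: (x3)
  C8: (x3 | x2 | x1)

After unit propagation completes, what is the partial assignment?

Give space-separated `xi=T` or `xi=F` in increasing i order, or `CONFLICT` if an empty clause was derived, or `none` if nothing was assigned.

unit clause [2] forces x2=T; simplify:
  drop -2 from [-2, 3] -> [3]
  satisfied 3 clause(s); 5 remain; assigned so far: [2]
unit clause [3] forces x3=T; simplify:
  drop -3 from [1, -3] -> [1]
  satisfied 3 clause(s); 2 remain; assigned so far: [2, 3]
unit clause [1] forces x1=T; simplify:
  drop -1 from [4, -1] -> [4]
  satisfied 1 clause(s); 1 remain; assigned so far: [1, 2, 3]
unit clause [4] forces x4=T; simplify:
  satisfied 1 clause(s); 0 remain; assigned so far: [1, 2, 3, 4]

Answer: x1=T x2=T x3=T x4=T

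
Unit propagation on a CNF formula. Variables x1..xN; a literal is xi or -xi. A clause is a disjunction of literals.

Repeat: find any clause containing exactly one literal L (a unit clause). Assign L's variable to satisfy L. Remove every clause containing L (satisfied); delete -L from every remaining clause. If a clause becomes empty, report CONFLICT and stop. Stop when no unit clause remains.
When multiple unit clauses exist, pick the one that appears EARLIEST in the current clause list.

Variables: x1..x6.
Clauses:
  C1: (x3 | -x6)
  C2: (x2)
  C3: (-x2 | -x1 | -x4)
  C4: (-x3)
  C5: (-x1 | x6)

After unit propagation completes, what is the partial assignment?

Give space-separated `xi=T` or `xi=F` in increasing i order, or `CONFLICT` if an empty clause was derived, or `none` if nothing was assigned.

Answer: x1=F x2=T x3=F x6=F

Derivation:
unit clause [2] forces x2=T; simplify:
  drop -2 from [-2, -1, -4] -> [-1, -4]
  satisfied 1 clause(s); 4 remain; assigned so far: [2]
unit clause [-3] forces x3=F; simplify:
  drop 3 from [3, -6] -> [-6]
  satisfied 1 clause(s); 3 remain; assigned so far: [2, 3]
unit clause [-6] forces x6=F; simplify:
  drop 6 from [-1, 6] -> [-1]
  satisfied 1 clause(s); 2 remain; assigned so far: [2, 3, 6]
unit clause [-1] forces x1=F; simplify:
  satisfied 2 clause(s); 0 remain; assigned so far: [1, 2, 3, 6]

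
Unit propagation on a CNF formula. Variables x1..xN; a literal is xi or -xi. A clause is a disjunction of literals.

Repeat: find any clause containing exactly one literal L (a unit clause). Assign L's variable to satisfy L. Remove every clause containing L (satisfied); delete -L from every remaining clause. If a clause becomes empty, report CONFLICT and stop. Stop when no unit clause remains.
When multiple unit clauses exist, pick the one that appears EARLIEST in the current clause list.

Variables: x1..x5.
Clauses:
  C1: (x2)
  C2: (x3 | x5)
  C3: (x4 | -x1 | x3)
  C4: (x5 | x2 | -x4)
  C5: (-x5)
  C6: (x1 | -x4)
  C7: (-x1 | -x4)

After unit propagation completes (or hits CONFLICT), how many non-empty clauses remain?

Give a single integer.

Answer: 2

Derivation:
unit clause [2] forces x2=T; simplify:
  satisfied 2 clause(s); 5 remain; assigned so far: [2]
unit clause [-5] forces x5=F; simplify:
  drop 5 from [3, 5] -> [3]
  satisfied 1 clause(s); 4 remain; assigned so far: [2, 5]
unit clause [3] forces x3=T; simplify:
  satisfied 2 clause(s); 2 remain; assigned so far: [2, 3, 5]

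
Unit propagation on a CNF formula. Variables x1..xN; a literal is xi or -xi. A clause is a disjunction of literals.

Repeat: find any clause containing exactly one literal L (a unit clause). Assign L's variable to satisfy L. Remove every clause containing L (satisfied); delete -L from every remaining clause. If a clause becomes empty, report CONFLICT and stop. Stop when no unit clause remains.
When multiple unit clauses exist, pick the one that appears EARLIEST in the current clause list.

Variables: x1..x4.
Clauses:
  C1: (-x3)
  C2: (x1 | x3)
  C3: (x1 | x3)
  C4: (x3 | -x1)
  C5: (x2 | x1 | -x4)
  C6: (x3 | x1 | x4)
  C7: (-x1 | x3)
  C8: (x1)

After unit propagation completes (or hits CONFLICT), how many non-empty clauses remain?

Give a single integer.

unit clause [-3] forces x3=F; simplify:
  drop 3 from [1, 3] -> [1]
  drop 3 from [1, 3] -> [1]
  drop 3 from [3, -1] -> [-1]
  drop 3 from [3, 1, 4] -> [1, 4]
  drop 3 from [-1, 3] -> [-1]
  satisfied 1 clause(s); 7 remain; assigned so far: [3]
unit clause [1] forces x1=T; simplify:
  drop -1 from [-1] -> [] (empty!)
  drop -1 from [-1] -> [] (empty!)
  satisfied 5 clause(s); 2 remain; assigned so far: [1, 3]
CONFLICT (empty clause)

Answer: 0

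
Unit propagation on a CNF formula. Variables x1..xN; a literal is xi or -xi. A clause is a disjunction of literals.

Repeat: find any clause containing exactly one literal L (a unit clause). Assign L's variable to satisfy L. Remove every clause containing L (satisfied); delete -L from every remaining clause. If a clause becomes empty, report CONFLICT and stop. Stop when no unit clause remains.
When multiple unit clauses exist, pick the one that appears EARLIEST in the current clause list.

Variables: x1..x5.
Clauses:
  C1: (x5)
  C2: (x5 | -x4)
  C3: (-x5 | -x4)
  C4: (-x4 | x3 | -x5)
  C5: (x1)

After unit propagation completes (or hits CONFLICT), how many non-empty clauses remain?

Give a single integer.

unit clause [5] forces x5=T; simplify:
  drop -5 from [-5, -4] -> [-4]
  drop -5 from [-4, 3, -5] -> [-4, 3]
  satisfied 2 clause(s); 3 remain; assigned so far: [5]
unit clause [-4] forces x4=F; simplify:
  satisfied 2 clause(s); 1 remain; assigned so far: [4, 5]
unit clause [1] forces x1=T; simplify:
  satisfied 1 clause(s); 0 remain; assigned so far: [1, 4, 5]

Answer: 0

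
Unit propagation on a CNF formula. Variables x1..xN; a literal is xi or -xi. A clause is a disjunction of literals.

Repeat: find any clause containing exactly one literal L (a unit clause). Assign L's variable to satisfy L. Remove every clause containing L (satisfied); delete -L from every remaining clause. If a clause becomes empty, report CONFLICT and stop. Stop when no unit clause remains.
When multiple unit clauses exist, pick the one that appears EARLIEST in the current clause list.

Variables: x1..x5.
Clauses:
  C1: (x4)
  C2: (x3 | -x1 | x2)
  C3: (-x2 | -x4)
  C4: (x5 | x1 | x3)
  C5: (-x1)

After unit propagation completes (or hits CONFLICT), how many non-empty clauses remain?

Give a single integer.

unit clause [4] forces x4=T; simplify:
  drop -4 from [-2, -4] -> [-2]
  satisfied 1 clause(s); 4 remain; assigned so far: [4]
unit clause [-2] forces x2=F; simplify:
  drop 2 from [3, -1, 2] -> [3, -1]
  satisfied 1 clause(s); 3 remain; assigned so far: [2, 4]
unit clause [-1] forces x1=F; simplify:
  drop 1 from [5, 1, 3] -> [5, 3]
  satisfied 2 clause(s); 1 remain; assigned so far: [1, 2, 4]

Answer: 1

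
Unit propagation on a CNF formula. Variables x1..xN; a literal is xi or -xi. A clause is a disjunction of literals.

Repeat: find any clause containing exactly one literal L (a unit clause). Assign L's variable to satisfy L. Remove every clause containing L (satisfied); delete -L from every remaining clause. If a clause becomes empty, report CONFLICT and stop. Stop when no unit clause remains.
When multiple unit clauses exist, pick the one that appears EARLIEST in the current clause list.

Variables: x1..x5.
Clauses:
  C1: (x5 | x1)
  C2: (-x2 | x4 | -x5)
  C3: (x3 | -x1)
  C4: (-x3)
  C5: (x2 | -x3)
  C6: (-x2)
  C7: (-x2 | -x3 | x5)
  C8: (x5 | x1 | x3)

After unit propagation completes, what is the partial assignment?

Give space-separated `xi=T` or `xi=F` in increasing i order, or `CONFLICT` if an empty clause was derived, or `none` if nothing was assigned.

Answer: x1=F x2=F x3=F x5=T

Derivation:
unit clause [-3] forces x3=F; simplify:
  drop 3 from [3, -1] -> [-1]
  drop 3 from [5, 1, 3] -> [5, 1]
  satisfied 3 clause(s); 5 remain; assigned so far: [3]
unit clause [-1] forces x1=F; simplify:
  drop 1 from [5, 1] -> [5]
  drop 1 from [5, 1] -> [5]
  satisfied 1 clause(s); 4 remain; assigned so far: [1, 3]
unit clause [5] forces x5=T; simplify:
  drop -5 from [-2, 4, -5] -> [-2, 4]
  satisfied 2 clause(s); 2 remain; assigned so far: [1, 3, 5]
unit clause [-2] forces x2=F; simplify:
  satisfied 2 clause(s); 0 remain; assigned so far: [1, 2, 3, 5]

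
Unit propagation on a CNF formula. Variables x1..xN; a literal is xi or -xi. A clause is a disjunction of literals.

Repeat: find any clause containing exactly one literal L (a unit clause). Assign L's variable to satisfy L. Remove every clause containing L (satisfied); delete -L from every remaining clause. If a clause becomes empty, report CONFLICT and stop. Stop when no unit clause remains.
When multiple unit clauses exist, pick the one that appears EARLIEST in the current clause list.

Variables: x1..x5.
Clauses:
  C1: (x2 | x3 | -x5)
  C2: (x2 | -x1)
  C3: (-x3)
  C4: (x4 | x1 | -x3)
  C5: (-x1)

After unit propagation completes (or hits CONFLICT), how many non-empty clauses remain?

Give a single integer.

Answer: 1

Derivation:
unit clause [-3] forces x3=F; simplify:
  drop 3 from [2, 3, -5] -> [2, -5]
  satisfied 2 clause(s); 3 remain; assigned so far: [3]
unit clause [-1] forces x1=F; simplify:
  satisfied 2 clause(s); 1 remain; assigned so far: [1, 3]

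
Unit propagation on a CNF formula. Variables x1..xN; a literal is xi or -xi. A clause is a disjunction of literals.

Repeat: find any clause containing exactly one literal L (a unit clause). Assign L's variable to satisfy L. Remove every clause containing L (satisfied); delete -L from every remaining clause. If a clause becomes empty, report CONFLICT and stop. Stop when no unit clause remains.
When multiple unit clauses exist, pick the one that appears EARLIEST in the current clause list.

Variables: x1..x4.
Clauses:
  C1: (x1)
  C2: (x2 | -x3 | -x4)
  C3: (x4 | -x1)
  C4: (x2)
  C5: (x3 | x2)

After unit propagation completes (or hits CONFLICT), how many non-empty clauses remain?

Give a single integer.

unit clause [1] forces x1=T; simplify:
  drop -1 from [4, -1] -> [4]
  satisfied 1 clause(s); 4 remain; assigned so far: [1]
unit clause [4] forces x4=T; simplify:
  drop -4 from [2, -3, -4] -> [2, -3]
  satisfied 1 clause(s); 3 remain; assigned so far: [1, 4]
unit clause [2] forces x2=T; simplify:
  satisfied 3 clause(s); 0 remain; assigned so far: [1, 2, 4]

Answer: 0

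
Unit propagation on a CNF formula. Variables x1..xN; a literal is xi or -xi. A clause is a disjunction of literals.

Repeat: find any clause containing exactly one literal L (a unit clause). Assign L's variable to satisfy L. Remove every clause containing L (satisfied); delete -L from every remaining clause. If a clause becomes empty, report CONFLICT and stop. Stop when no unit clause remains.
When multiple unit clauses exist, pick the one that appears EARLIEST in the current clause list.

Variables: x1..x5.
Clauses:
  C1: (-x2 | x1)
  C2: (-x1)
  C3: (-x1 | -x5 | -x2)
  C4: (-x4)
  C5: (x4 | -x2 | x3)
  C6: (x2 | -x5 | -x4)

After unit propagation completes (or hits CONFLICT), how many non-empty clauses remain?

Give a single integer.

Answer: 0

Derivation:
unit clause [-1] forces x1=F; simplify:
  drop 1 from [-2, 1] -> [-2]
  satisfied 2 clause(s); 4 remain; assigned so far: [1]
unit clause [-2] forces x2=F; simplify:
  drop 2 from [2, -5, -4] -> [-5, -4]
  satisfied 2 clause(s); 2 remain; assigned so far: [1, 2]
unit clause [-4] forces x4=F; simplify:
  satisfied 2 clause(s); 0 remain; assigned so far: [1, 2, 4]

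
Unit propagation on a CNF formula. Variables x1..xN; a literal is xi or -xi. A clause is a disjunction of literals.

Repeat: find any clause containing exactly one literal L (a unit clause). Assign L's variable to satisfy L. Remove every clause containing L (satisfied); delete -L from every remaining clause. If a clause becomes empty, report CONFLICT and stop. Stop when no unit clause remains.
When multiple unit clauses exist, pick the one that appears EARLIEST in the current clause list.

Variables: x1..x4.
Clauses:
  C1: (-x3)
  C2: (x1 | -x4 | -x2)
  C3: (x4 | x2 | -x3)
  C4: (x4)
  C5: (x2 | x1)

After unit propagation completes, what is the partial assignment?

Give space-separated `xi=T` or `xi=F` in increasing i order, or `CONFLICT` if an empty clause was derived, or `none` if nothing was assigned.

unit clause [-3] forces x3=F; simplify:
  satisfied 2 clause(s); 3 remain; assigned so far: [3]
unit clause [4] forces x4=T; simplify:
  drop -4 from [1, -4, -2] -> [1, -2]
  satisfied 1 clause(s); 2 remain; assigned so far: [3, 4]

Answer: x3=F x4=T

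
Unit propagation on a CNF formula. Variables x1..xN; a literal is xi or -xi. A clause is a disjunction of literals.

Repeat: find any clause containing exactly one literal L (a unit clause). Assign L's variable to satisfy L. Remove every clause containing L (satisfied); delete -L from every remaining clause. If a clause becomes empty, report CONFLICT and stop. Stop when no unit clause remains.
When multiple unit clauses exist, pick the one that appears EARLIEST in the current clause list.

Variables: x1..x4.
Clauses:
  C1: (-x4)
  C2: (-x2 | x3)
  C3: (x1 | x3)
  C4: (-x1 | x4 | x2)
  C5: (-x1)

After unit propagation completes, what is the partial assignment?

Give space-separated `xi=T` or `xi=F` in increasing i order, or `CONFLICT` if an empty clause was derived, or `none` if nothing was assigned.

Answer: x1=F x3=T x4=F

Derivation:
unit clause [-4] forces x4=F; simplify:
  drop 4 from [-1, 4, 2] -> [-1, 2]
  satisfied 1 clause(s); 4 remain; assigned so far: [4]
unit clause [-1] forces x1=F; simplify:
  drop 1 from [1, 3] -> [3]
  satisfied 2 clause(s); 2 remain; assigned so far: [1, 4]
unit clause [3] forces x3=T; simplify:
  satisfied 2 clause(s); 0 remain; assigned so far: [1, 3, 4]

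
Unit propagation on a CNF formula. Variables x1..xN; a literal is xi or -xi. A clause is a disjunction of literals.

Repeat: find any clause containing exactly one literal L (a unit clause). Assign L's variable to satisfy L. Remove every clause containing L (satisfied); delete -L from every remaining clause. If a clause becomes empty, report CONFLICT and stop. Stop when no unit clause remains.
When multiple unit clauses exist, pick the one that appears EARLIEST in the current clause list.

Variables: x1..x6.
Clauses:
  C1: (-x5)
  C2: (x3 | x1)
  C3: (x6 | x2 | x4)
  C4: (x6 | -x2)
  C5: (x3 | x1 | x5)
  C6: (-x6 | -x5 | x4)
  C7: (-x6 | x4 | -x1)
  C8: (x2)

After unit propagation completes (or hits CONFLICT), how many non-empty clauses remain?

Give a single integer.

Answer: 3

Derivation:
unit clause [-5] forces x5=F; simplify:
  drop 5 from [3, 1, 5] -> [3, 1]
  satisfied 2 clause(s); 6 remain; assigned so far: [5]
unit clause [2] forces x2=T; simplify:
  drop -2 from [6, -2] -> [6]
  satisfied 2 clause(s); 4 remain; assigned so far: [2, 5]
unit clause [6] forces x6=T; simplify:
  drop -6 from [-6, 4, -1] -> [4, -1]
  satisfied 1 clause(s); 3 remain; assigned so far: [2, 5, 6]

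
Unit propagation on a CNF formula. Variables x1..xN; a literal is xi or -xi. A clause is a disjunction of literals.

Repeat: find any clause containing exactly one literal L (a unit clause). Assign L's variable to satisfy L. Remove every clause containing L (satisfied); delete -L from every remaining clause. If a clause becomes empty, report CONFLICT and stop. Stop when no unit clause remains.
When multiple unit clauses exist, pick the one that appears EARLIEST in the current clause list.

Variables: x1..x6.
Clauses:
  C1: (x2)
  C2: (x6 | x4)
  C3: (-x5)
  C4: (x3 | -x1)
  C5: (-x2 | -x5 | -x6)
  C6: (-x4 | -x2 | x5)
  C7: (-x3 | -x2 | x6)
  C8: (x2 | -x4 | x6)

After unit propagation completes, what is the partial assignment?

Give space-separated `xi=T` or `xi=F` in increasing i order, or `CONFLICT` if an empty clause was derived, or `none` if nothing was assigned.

unit clause [2] forces x2=T; simplify:
  drop -2 from [-2, -5, -6] -> [-5, -6]
  drop -2 from [-4, -2, 5] -> [-4, 5]
  drop -2 from [-3, -2, 6] -> [-3, 6]
  satisfied 2 clause(s); 6 remain; assigned so far: [2]
unit clause [-5] forces x5=F; simplify:
  drop 5 from [-4, 5] -> [-4]
  satisfied 2 clause(s); 4 remain; assigned so far: [2, 5]
unit clause [-4] forces x4=F; simplify:
  drop 4 from [6, 4] -> [6]
  satisfied 1 clause(s); 3 remain; assigned so far: [2, 4, 5]
unit clause [6] forces x6=T; simplify:
  satisfied 2 clause(s); 1 remain; assigned so far: [2, 4, 5, 6]

Answer: x2=T x4=F x5=F x6=T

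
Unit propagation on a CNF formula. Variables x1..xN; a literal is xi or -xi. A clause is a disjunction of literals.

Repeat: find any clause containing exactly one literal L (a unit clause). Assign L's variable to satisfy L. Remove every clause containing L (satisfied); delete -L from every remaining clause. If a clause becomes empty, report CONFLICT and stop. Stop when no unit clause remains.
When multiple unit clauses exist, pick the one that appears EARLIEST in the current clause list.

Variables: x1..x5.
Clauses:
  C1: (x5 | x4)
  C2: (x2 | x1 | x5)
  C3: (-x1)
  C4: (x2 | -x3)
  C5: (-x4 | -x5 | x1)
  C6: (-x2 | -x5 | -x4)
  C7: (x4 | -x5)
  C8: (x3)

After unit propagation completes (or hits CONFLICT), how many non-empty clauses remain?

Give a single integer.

unit clause [-1] forces x1=F; simplify:
  drop 1 from [2, 1, 5] -> [2, 5]
  drop 1 from [-4, -5, 1] -> [-4, -5]
  satisfied 1 clause(s); 7 remain; assigned so far: [1]
unit clause [3] forces x3=T; simplify:
  drop -3 from [2, -3] -> [2]
  satisfied 1 clause(s); 6 remain; assigned so far: [1, 3]
unit clause [2] forces x2=T; simplify:
  drop -2 from [-2, -5, -4] -> [-5, -4]
  satisfied 2 clause(s); 4 remain; assigned so far: [1, 2, 3]

Answer: 4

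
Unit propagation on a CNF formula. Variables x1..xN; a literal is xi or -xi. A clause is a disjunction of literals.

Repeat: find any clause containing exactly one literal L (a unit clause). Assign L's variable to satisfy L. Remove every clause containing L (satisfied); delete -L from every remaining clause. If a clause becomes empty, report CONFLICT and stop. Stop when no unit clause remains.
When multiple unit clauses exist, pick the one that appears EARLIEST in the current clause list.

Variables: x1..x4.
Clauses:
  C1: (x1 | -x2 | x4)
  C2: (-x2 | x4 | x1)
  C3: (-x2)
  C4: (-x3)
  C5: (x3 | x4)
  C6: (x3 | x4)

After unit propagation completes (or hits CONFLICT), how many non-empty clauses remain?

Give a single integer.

Answer: 0

Derivation:
unit clause [-2] forces x2=F; simplify:
  satisfied 3 clause(s); 3 remain; assigned so far: [2]
unit clause [-3] forces x3=F; simplify:
  drop 3 from [3, 4] -> [4]
  drop 3 from [3, 4] -> [4]
  satisfied 1 clause(s); 2 remain; assigned so far: [2, 3]
unit clause [4] forces x4=T; simplify:
  satisfied 2 clause(s); 0 remain; assigned so far: [2, 3, 4]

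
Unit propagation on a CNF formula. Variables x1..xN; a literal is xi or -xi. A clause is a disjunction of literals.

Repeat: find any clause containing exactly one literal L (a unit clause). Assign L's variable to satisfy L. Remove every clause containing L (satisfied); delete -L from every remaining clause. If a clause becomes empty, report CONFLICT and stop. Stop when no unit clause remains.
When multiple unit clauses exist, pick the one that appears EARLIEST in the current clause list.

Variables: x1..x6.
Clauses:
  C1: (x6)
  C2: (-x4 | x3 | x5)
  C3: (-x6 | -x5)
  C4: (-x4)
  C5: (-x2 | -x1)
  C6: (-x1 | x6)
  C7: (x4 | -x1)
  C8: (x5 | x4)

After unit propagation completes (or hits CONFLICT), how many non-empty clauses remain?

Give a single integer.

unit clause [6] forces x6=T; simplify:
  drop -6 from [-6, -5] -> [-5]
  satisfied 2 clause(s); 6 remain; assigned so far: [6]
unit clause [-5] forces x5=F; simplify:
  drop 5 from [-4, 3, 5] -> [-4, 3]
  drop 5 from [5, 4] -> [4]
  satisfied 1 clause(s); 5 remain; assigned so far: [5, 6]
unit clause [-4] forces x4=F; simplify:
  drop 4 from [4, -1] -> [-1]
  drop 4 from [4] -> [] (empty!)
  satisfied 2 clause(s); 3 remain; assigned so far: [4, 5, 6]
CONFLICT (empty clause)

Answer: 2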